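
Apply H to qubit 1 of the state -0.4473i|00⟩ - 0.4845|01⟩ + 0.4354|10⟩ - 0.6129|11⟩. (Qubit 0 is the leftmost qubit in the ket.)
(-0.3426 - 0.3163i)|00⟩ + (0.3426 - 0.3163i)|01⟩ - 0.1255|10⟩ + 0.7413|11⟩

H on qubit 1 mixes each pair of kets that differ only in qubit 1: amplitudes (a, b) of (|…0…⟩, |…1…⟩) become ((a + b)/√2, (a − b)/√2). Kets absent from the input have amplitude 0.
(|00⟩, |01⟩): (a, b) = (-0.4473i, -0.4845) → ((-0.3426 - 0.3163i), (0.3426 - 0.3163i))
(|10⟩, |11⟩): (a, b) = (0.4354, -0.6129) → (-0.1255, 0.7413)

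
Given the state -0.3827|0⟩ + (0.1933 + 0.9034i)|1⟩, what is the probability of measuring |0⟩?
0.1465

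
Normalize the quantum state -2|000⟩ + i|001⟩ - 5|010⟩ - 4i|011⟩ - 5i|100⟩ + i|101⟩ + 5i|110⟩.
-0.2031|000⟩ + 0.1015i|001⟩ - 0.5077|010⟩ - 0.4061i|011⟩ - 0.5077i|100⟩ + 0.1015i|101⟩ + 0.5077i|110⟩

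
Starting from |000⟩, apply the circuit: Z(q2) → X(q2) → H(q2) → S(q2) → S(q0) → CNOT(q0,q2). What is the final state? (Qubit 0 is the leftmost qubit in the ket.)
1/√2|000⟩ - (1/√2)i|001⟩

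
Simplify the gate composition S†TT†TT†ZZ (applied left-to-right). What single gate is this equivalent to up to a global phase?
S†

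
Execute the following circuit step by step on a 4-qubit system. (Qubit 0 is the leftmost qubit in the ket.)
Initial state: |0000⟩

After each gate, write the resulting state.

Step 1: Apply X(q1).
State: |0100⟩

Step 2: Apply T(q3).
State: |0100⟩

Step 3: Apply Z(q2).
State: |0100⟩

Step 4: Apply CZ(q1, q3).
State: |0100⟩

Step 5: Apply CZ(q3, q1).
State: |0100⟩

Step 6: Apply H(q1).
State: 1/√2|0000⟩ - 1/√2|0100⟩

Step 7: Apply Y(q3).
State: (1/√2)i|0001⟩ - (1/√2)i|0101⟩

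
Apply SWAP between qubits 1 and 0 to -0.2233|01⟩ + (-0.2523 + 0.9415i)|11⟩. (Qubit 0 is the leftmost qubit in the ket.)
-0.2233|10⟩ + (-0.2523 + 0.9415i)|11⟩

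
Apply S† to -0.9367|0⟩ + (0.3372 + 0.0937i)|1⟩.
-0.9367|0⟩ + (0.0937 - 0.3372i)|1⟩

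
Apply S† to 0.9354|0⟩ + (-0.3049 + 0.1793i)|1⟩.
0.9354|0⟩ + (0.1793 + 0.3049i)|1⟩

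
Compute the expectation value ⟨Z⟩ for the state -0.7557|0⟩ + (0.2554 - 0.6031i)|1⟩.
0.1421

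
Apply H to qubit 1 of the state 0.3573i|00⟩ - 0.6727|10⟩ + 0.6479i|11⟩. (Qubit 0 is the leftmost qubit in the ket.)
0.2526i|00⟩ + 0.2526i|01⟩ + (-0.4757 + 0.4581i)|10⟩ + (-0.4757 - 0.4581i)|11⟩

H on qubit 1 mixes each pair of kets that differ only in qubit 1: amplitudes (a, b) of (|…0…⟩, |…1…⟩) become ((a + b)/√2, (a − b)/√2). Kets absent from the input have amplitude 0.
(|00⟩, |01⟩): (a, b) = (0.3573i, 0) → (0.2526i, 0.2526i)
(|10⟩, |11⟩): (a, b) = (-0.6727, 0.6479i) → ((-0.4757 + 0.4581i), (-0.4757 - 0.4581i))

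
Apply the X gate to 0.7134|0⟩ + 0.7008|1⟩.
0.7008|0⟩ + 0.7134|1⟩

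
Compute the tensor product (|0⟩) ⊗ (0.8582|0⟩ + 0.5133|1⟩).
0.8582|00⟩ + 0.5133|01⟩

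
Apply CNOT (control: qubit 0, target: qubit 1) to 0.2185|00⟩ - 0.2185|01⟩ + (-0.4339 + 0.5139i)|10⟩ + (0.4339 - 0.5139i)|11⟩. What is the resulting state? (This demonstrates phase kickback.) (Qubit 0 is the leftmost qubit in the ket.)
0.2185|00⟩ - 0.2185|01⟩ + (0.4339 - 0.5139i)|10⟩ + (-0.4339 + 0.5139i)|11⟩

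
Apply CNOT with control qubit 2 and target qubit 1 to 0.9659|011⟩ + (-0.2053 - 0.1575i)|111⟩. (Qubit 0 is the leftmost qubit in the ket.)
0.9659|001⟩ + (-0.2053 - 0.1575i)|101⟩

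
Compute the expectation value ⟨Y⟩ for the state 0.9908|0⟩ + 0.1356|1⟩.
0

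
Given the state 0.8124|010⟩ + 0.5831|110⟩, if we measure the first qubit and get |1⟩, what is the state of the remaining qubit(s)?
|10⟩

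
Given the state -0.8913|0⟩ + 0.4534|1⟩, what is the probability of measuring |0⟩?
0.7944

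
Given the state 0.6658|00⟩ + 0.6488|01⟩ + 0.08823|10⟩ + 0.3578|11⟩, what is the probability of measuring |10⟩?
0.007785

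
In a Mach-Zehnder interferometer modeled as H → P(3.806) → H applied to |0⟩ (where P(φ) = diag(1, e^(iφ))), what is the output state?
(0.1064 - 0.3083i)|0⟩ + (0.8936 + 0.3083i)|1⟩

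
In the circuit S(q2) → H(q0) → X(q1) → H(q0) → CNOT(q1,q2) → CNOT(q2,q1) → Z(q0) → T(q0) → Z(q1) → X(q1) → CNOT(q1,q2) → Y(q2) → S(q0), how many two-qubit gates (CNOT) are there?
3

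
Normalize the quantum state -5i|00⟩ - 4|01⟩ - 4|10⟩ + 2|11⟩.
-0.6402i|00⟩ - 0.5121|01⟩ - 0.5121|10⟩ + 0.2561|11⟩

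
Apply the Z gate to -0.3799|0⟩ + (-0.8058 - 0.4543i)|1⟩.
-0.3799|0⟩ + (0.8058 + 0.4543i)|1⟩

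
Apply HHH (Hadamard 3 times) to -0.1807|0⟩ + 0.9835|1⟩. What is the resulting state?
0.5677|0⟩ - 0.8232|1⟩

H² = I, so H^3 = H: a single Hadamard. With (a, b) = (-0.1807, 0.9835), H gives ((a + b)/√2, (a − b)/√2) = (0.5677, -0.8232).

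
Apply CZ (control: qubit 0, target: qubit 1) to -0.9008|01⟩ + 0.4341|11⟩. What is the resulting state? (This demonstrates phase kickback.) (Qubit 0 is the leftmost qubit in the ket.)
-0.9008|01⟩ - 0.4341|11⟩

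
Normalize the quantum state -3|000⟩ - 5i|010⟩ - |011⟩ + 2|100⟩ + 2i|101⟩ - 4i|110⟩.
-0.3906|000⟩ - 0.6509i|010⟩ - 0.1302|011⟩ + 0.2604|100⟩ + 0.2604i|101⟩ - 0.5208i|110⟩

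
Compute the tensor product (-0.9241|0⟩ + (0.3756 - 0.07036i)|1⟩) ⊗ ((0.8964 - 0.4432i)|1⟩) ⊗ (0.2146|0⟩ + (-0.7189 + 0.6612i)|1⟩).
(-0.1778 + 0.08789i)|010⟩ + (0.3247 - 0.8421i)|011⟩ + (0.06556 - 0.04926i)|110⟩ + (-0.06786 + 0.367i)|111⟩

amp(|b₁b₂…⟩) = product of the factor amplitudes for bits b₁, b₂, …; only kets whose every factor amplitude is nonzero survive.
|010⟩: (-0.9241)(0.8964 - 0.4432i)(0.2146) = (-0.1778 + 0.08789i)
|011⟩: (-0.9241)(0.8964 - 0.4432i)(-0.7189 + 0.6612i) = (0.3247 - 0.8421i)
|110⟩: (0.3756 - 0.07036i)(0.8964 - 0.4432i)(0.2146) = (0.06556 - 0.04926i)
|111⟩: (0.3756 - 0.07036i)(0.8964 - 0.4432i)(-0.7189 + 0.6612i) = (-0.06786 + 0.367i)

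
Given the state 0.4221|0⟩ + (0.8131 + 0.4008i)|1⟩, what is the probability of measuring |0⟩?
0.1782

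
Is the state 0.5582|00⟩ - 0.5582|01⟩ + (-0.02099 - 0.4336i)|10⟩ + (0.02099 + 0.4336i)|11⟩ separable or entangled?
Separable

Writing the state as a|00⟩ + b|01⟩ + c|10⟩ + d|11⟩, it is a product state iff ad − bc = 0.
Here (a, b, c, d) = (0.5582, -0.5582, (-0.02099 - 0.4336i), (0.02099 + 0.4336i)): ad − bc = (0.5582)(0.02099 + 0.4336i) − (-0.5582)(-0.02099 - 0.4336i) = 0, so the state is separable.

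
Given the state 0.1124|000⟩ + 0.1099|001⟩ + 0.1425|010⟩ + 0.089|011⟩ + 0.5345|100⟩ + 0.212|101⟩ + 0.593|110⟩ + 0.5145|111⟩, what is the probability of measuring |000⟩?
0.01263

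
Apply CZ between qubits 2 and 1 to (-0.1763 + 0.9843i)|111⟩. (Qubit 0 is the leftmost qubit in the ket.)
(0.1763 - 0.9843i)|111⟩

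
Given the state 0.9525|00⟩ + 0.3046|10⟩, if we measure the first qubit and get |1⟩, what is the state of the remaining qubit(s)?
|0⟩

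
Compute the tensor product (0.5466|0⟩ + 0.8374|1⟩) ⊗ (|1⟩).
0.5466|01⟩ + 0.8374|11⟩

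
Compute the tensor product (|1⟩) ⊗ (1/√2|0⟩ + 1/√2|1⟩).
1/√2|10⟩ + 1/√2|11⟩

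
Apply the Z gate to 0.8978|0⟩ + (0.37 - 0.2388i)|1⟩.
0.8978|0⟩ + (-0.37 + 0.2388i)|1⟩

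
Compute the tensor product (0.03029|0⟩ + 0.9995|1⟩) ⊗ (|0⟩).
0.03029|00⟩ + 0.9995|10⟩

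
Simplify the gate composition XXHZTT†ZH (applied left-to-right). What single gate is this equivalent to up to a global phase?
I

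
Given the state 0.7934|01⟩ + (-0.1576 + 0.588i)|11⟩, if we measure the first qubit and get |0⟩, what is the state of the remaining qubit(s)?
|1⟩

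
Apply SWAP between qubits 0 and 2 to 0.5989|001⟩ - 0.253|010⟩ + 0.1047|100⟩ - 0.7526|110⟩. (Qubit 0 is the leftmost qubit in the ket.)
0.1047|001⟩ - 0.253|010⟩ - 0.7526|011⟩ + 0.5989|100⟩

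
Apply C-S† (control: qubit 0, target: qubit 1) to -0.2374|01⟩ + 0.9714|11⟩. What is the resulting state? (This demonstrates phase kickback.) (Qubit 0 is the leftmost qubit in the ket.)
-0.2374|01⟩ - 0.9714i|11⟩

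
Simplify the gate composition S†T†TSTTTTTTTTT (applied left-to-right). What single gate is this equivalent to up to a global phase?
T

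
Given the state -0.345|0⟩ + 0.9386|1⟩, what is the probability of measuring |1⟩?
0.881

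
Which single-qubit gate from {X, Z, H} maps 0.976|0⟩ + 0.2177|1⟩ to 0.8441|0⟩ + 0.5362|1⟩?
H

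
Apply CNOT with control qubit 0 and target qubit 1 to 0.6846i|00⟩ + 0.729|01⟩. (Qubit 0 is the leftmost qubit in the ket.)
0.6846i|00⟩ + 0.729|01⟩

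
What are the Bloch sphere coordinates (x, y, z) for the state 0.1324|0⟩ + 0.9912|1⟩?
(0.2625, 0, -0.9649)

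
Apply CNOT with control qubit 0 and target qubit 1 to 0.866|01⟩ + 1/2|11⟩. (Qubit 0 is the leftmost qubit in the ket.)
0.866|01⟩ + 1/2|10⟩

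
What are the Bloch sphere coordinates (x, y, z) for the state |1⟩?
(0, 0, -1)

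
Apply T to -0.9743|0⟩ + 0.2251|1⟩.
-0.9743|0⟩ + (0.1592 + 0.1592i)|1⟩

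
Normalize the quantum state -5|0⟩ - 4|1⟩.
-0.7809|0⟩ - 0.6247|1⟩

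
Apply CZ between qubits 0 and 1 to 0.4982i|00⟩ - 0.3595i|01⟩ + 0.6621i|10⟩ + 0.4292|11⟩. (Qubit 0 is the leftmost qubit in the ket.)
0.4982i|00⟩ - 0.3595i|01⟩ + 0.6621i|10⟩ - 0.4292|11⟩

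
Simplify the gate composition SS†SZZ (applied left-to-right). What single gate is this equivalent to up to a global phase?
S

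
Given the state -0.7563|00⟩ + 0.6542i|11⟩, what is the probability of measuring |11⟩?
0.428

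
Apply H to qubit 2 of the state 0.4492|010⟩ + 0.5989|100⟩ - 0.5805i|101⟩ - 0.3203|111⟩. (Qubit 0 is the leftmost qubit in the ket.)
0.3176|010⟩ + 0.3176|011⟩ + (0.4235 - 0.4105i)|100⟩ + (0.4235 + 0.4105i)|101⟩ - 0.2265|110⟩ + 0.2265|111⟩

H on qubit 2 mixes each pair of kets that differ only in qubit 2: amplitudes (a, b) of (|…0…⟩, |…1…⟩) become ((a + b)/√2, (a − b)/√2). Kets absent from the input have amplitude 0.
(|010⟩, |011⟩): (a, b) = (0.4492, 0) → (0.3176, 0.3176)
(|100⟩, |101⟩): (a, b) = (0.5989, -0.5805i) → ((0.4235 - 0.4105i), (0.4235 + 0.4105i))
(|110⟩, |111⟩): (a, b) = (0, -0.3203) → (-0.2265, 0.2265)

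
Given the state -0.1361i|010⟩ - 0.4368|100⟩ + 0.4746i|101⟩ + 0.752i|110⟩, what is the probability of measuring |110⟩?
0.5655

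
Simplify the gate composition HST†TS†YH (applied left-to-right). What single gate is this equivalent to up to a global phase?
Y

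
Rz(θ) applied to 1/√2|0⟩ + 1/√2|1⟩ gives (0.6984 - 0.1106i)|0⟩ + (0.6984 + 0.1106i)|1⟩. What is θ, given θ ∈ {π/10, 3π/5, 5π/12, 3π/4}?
π/10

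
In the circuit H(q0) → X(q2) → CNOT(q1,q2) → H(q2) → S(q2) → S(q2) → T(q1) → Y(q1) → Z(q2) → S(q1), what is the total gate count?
10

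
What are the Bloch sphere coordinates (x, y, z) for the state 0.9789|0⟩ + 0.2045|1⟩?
(0.4004, 0, 0.9164)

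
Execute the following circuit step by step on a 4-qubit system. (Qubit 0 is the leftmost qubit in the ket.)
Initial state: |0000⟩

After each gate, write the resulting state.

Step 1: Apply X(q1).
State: |0100⟩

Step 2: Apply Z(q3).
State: |0100⟩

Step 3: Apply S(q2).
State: |0100⟩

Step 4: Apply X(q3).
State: |0101⟩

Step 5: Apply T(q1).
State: (1/√2 + (1/√2)i)|0101⟩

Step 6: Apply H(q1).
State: (1/2 + (1/2)i)|0001⟩ + (-1/2 - (1/2)i)|0101⟩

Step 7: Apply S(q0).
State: (1/2 + (1/2)i)|0001⟩ + (-1/2 - (1/2)i)|0101⟩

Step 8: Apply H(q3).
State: (1/√8 + (1/√8)i)|0000⟩ + (-1/√8 - (1/√8)i)|0001⟩ + (-1/√8 - (1/√8)i)|0100⟩ + (1/√8 + (1/√8)i)|0101⟩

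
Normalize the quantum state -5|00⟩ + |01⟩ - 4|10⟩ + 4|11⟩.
-0.6565|00⟩ + 0.1313|01⟩ - 0.5252|10⟩ + 0.5252|11⟩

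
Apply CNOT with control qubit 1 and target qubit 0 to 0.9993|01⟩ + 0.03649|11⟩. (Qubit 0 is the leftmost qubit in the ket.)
0.03649|01⟩ + 0.9993|11⟩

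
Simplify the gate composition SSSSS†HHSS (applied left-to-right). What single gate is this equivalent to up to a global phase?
S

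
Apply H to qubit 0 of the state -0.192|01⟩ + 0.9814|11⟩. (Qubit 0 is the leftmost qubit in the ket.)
0.5582|01⟩ - 0.8297|11⟩

H on qubit 0 mixes each pair of kets that differ only in qubit 0: amplitudes (a, b) of (|…0…⟩, |…1…⟩) become ((a + b)/√2, (a − b)/√2). Kets absent from the input have amplitude 0.
(|01⟩, |11⟩): (a, b) = (-0.192, 0.9814) → (0.5582, -0.8297)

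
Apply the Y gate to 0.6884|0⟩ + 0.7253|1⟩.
-0.7253i|0⟩ + 0.6884i|1⟩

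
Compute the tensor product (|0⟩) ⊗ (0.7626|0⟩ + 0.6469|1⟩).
0.7626|00⟩ + 0.6469|01⟩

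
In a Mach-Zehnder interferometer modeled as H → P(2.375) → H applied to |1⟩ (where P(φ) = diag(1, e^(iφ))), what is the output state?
(0.8601 - 0.3468i)|0⟩ + (0.1399 + 0.3468i)|1⟩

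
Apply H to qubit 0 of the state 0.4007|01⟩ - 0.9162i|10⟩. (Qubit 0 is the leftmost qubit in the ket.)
-0.6479i|00⟩ + 0.2833|01⟩ + 0.6479i|10⟩ + 0.2833|11⟩

H on qubit 0 mixes each pair of kets that differ only in qubit 0: amplitudes (a, b) of (|…0…⟩, |…1…⟩) become ((a + b)/√2, (a − b)/√2). Kets absent from the input have amplitude 0.
(|00⟩, |10⟩): (a, b) = (0, -0.9162i) → (-0.6479i, 0.6479i)
(|01⟩, |11⟩): (a, b) = (0.4007, 0) → (0.2833, 0.2833)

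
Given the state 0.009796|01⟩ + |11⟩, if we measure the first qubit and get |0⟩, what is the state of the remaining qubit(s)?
|1⟩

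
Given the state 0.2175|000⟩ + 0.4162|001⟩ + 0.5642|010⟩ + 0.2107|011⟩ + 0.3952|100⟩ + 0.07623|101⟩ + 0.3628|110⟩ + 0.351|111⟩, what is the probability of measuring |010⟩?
0.3183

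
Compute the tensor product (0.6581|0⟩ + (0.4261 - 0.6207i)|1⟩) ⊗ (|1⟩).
0.6581|01⟩ + (0.4261 - 0.6207i)|11⟩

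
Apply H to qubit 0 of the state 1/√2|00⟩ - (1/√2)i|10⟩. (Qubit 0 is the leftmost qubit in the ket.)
(1/2 - (1/2)i)|00⟩ + (1/2 + (1/2)i)|10⟩

H on qubit 0 mixes each pair of kets that differ only in qubit 0: amplitudes (a, b) of (|…0…⟩, |…1…⟩) become ((a + b)/√2, (a − b)/√2). Kets absent from the input have amplitude 0.
(|00⟩, |10⟩): (a, b) = (1/√2, -(1/√2)i) → ((1/2 - (1/2)i), (1/2 + (1/2)i))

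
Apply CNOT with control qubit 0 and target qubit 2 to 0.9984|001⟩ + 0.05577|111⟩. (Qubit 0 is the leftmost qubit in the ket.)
0.9984|001⟩ + 0.05577|110⟩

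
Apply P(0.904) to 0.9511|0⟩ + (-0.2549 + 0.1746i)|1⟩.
0.9511|0⟩ + (-0.2949 - 0.09232i)|1⟩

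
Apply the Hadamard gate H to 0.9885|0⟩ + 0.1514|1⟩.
0.806|0⟩ + 0.5919|1⟩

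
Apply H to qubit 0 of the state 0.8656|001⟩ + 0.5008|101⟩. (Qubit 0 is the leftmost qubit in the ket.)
0.9662|001⟩ + 0.258|101⟩

H on qubit 0 mixes each pair of kets that differ only in qubit 0: amplitudes (a, b) of (|…0…⟩, |…1…⟩) become ((a + b)/√2, (a − b)/√2). Kets absent from the input have amplitude 0.
(|001⟩, |101⟩): (a, b) = (0.8656, 0.5008) → (0.9662, 0.258)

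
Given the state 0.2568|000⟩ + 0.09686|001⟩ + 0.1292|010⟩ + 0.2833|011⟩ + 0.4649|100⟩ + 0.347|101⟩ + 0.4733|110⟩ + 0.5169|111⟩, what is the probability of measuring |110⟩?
0.224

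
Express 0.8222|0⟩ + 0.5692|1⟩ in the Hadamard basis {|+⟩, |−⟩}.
0.9839|+⟩ + 0.1789|−⟩

With |ψ⟩ = α|0⟩ + β|1⟩, the Hadamard-basis coefficients are ⟨+|ψ⟩ = (α + β)/√2 and ⟨−|ψ⟩ = (α − β)/√2.
Here α = 0.8222, β = 0.5692: (α + β)/√2 = 0.9839, (α − β)/√2 = 0.1789.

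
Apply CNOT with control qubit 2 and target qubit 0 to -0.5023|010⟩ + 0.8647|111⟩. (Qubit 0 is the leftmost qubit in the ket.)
-0.5023|010⟩ + 0.8647|011⟩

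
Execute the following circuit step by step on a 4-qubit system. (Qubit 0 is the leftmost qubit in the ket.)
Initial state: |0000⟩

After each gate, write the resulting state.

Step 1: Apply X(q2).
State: |0010⟩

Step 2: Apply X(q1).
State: |0110⟩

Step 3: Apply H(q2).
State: 1/√2|0100⟩ - 1/√2|0110⟩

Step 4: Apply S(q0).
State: 1/√2|0100⟩ - 1/√2|0110⟩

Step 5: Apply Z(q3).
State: 1/√2|0100⟩ - 1/√2|0110⟩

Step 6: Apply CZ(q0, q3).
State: 1/√2|0100⟩ - 1/√2|0110⟩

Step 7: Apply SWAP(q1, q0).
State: 1/√2|1000⟩ - 1/√2|1010⟩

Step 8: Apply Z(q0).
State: -1/√2|1000⟩ + 1/√2|1010⟩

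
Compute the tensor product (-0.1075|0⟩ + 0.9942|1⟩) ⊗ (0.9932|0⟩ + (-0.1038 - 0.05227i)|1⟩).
-0.1068|00⟩ + (0.01116 + 0.005619i)|01⟩ + 0.9874|10⟩ + (-0.1032 - 0.05197i)|11⟩

amp(|b₁b₂…⟩) = product of the factor amplitudes for bits b₁, b₂, …; only kets whose every factor amplitude is nonzero survive.
|00⟩: (-0.1075)(0.9932) = -0.1068
|01⟩: (-0.1075)(-0.1038 - 0.05227i) = (0.01116 + 0.005619i)
|10⟩: (0.9942)(0.9932) = 0.9874
|11⟩: (0.9942)(-0.1038 - 0.05227i) = (-0.1032 - 0.05197i)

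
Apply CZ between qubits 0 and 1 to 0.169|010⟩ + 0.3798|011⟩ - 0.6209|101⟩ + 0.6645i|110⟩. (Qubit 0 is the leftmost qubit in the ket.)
0.169|010⟩ + 0.3798|011⟩ - 0.6209|101⟩ - 0.6645i|110⟩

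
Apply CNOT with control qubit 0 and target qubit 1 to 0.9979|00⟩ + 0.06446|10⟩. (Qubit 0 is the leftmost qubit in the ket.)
0.9979|00⟩ + 0.06446|11⟩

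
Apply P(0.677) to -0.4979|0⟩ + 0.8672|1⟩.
-0.4979|0⟩ + (0.6759 + 0.5433i)|1⟩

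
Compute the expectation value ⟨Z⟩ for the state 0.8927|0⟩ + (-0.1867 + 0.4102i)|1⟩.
0.5938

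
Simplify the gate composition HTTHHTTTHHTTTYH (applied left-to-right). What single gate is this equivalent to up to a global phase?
Y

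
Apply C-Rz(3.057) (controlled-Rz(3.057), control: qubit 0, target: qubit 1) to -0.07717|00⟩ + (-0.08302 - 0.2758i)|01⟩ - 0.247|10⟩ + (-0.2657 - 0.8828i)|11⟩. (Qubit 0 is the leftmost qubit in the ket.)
-0.07717|00⟩ + (-0.08302 - 0.2758i)|01⟩ + (-0.01044 + 0.2468i)|10⟩ + (0.8708 - 0.3028i)|11⟩

C-Rz(3.057) leaves the control-|0⟩ kets |00⟩, |01⟩ unchanged and applies Rz(3.057) to qubit 1 on the control-|1⟩ pair (|10⟩, |11⟩).
Rz(3.057) = [[e^(−iθ/2), 0], [0, e^(iθ/2)]] with e^(±iθ/2) = cos(θ/2) ± i·sin(θ/2); θ = 3.057, cos(θ/2) ≈ 0.0422837, sin(θ/2) ≈ 0.999106.
With a = amp(|10⟩) = -0.247 and b = amp(|11⟩) = (-0.2657 - 0.8828i):
new amp(|10⟩) = (0.0422837 - 0.999106i)·a = (-0.01044 + 0.2468i)
new amp(|11⟩) = (0.0422837 + 0.999106i)·b = (0.8708 - 0.3028i)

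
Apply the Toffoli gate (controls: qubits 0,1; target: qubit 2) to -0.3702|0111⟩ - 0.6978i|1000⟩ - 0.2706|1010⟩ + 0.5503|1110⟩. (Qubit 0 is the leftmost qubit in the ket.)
-0.3702|0111⟩ - 0.6978i|1000⟩ - 0.2706|1010⟩ + 0.5503|1100⟩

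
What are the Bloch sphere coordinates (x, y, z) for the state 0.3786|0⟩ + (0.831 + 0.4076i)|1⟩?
(0.6292, 0.3086, -0.7134)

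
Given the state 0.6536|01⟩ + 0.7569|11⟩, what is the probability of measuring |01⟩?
0.4272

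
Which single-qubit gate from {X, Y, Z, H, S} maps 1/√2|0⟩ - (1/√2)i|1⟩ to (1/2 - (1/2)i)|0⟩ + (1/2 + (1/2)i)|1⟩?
H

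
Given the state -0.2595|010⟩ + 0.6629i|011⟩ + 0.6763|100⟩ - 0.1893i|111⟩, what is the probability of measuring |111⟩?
0.03583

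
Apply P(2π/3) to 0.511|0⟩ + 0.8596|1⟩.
0.511|0⟩ + (-0.4298 + 0.7444i)|1⟩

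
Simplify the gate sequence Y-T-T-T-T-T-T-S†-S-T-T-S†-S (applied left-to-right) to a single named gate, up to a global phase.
Y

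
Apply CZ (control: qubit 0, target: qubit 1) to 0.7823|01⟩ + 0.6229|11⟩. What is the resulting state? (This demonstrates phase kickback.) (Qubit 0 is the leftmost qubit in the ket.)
0.7823|01⟩ - 0.6229|11⟩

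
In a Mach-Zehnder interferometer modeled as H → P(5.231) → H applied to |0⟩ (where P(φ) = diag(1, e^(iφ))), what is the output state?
(0.7478 - 0.4343i)|0⟩ + (0.2522 + 0.4343i)|1⟩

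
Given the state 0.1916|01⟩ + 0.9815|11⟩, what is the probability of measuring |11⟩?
0.9633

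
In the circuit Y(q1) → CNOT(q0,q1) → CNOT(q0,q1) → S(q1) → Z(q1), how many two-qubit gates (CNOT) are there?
2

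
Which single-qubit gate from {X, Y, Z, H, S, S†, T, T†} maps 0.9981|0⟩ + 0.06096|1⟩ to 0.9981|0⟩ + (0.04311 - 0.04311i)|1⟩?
T†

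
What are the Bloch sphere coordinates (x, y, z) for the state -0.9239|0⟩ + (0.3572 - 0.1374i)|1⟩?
(-0.66, 0.2539, 0.7071)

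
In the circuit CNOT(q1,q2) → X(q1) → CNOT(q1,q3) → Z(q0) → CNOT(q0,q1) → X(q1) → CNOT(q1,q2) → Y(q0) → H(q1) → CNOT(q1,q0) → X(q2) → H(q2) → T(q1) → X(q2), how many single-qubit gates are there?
9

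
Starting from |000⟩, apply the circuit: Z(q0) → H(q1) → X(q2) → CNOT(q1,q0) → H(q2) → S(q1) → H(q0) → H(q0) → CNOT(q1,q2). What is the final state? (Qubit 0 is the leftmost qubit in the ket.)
1/2|000⟩ - 1/2|001⟩ - (1/2)i|110⟩ + (1/2)i|111⟩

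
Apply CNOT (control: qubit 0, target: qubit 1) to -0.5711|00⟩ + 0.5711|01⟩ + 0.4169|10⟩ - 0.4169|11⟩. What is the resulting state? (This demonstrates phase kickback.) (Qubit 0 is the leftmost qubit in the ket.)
-0.5711|00⟩ + 0.5711|01⟩ - 0.4169|10⟩ + 0.4169|11⟩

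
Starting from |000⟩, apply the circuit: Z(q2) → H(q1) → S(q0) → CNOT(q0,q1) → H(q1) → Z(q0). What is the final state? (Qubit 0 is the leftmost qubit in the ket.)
|000⟩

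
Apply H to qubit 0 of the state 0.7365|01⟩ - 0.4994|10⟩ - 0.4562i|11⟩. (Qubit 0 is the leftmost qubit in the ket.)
-0.3531|00⟩ + (0.5208 - 0.3226i)|01⟩ + 0.3531|10⟩ + (0.5208 + 0.3226i)|11⟩

H on qubit 0 mixes each pair of kets that differ only in qubit 0: amplitudes (a, b) of (|…0…⟩, |…1…⟩) become ((a + b)/√2, (a − b)/√2). Kets absent from the input have amplitude 0.
(|00⟩, |10⟩): (a, b) = (0, -0.4994) → (-0.3531, 0.3531)
(|01⟩, |11⟩): (a, b) = (0.7365, -0.4562i) → ((0.5208 - 0.3226i), (0.5208 + 0.3226i))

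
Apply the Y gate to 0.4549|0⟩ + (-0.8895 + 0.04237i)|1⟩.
(0.04237 + 0.8895i)|0⟩ + 0.4549i|1⟩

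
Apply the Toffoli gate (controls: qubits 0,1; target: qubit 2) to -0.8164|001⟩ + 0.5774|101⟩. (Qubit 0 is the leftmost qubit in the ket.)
-0.8164|001⟩ + 0.5774|101⟩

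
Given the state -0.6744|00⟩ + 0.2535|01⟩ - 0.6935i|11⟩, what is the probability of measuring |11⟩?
0.4809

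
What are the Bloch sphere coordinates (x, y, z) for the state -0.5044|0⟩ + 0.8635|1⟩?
(-0.8711, 0, -0.4912)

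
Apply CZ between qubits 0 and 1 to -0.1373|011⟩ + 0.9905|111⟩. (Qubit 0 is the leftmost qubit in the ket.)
-0.1373|011⟩ - 0.9905|111⟩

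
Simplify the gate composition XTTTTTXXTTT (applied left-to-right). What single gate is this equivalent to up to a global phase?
X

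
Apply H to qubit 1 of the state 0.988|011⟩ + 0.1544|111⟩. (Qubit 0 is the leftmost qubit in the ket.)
0.6986|001⟩ - 0.6986|011⟩ + 0.1092|101⟩ - 0.1092|111⟩

H on qubit 1 mixes each pair of kets that differ only in qubit 1: amplitudes (a, b) of (|…0…⟩, |…1…⟩) become ((a + b)/√2, (a − b)/√2). Kets absent from the input have amplitude 0.
(|001⟩, |011⟩): (a, b) = (0, 0.988) → (0.6986, -0.6986)
(|101⟩, |111⟩): (a, b) = (0, 0.1544) → (0.1092, -0.1092)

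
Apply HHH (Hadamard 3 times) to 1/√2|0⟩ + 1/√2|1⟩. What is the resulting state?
|0⟩

H² = I, so H^3 = H: a single Hadamard. With (a, b) = (1/√2, 1/√2), H gives ((a + b)/√2, (a − b)/√2) = (1, 0).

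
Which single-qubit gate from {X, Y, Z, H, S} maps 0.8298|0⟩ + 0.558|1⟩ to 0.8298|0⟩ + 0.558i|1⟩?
S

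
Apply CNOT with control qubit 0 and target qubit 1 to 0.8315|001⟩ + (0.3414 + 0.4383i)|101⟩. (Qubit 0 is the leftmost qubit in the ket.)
0.8315|001⟩ + (0.3414 + 0.4383i)|111⟩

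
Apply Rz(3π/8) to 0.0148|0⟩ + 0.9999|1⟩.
(0.01231 - 0.008222i)|0⟩ + (0.8314 + 0.5555i)|1⟩

Rz(3π/8) = [[e^(−iθ/2), 0], [0, e^(iθ/2)]] with e^(±iθ/2) = cos(θ/2) ± i·sin(θ/2); θ = 3π/8, cos(θ/2) ≈ 0.83147, sin(θ/2) ≈ 0.55557.
With a = amp(|0⟩) = 0.0148 and b = amp(|1⟩) = 0.9999:
new amp(|0⟩) = (0.83147 - 0.55557i)·a = (0.01231 - 0.008222i)
new amp(|1⟩) = (0.83147 + 0.55557i)·b = (0.8314 + 0.5555i)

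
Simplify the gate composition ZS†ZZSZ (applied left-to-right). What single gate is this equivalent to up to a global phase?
I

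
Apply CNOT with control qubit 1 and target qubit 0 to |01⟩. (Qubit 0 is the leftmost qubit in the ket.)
|11⟩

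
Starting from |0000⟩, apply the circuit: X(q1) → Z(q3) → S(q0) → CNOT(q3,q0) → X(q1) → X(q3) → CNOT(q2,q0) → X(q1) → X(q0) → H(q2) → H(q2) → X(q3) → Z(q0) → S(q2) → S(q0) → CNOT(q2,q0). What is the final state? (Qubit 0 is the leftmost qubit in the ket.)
-i|1100⟩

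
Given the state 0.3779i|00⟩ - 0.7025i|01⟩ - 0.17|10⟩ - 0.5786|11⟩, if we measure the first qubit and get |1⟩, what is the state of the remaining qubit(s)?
-0.2819|0⟩ - 0.9594|1⟩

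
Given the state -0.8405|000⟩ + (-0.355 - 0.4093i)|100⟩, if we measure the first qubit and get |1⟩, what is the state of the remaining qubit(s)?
(-0.6552 - 0.7554i)|00⟩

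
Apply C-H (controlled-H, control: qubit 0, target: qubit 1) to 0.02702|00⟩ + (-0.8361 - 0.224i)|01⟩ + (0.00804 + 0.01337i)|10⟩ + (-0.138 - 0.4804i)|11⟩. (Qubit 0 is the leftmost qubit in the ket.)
0.02702|00⟩ + (-0.8361 - 0.224i)|01⟩ + (-0.0919 - 0.3302i)|10⟩ + (0.1033 + 0.3491i)|11⟩

C-H leaves the control-|0⟩ kets |00⟩, |01⟩ unchanged and applies H to qubit 1 on the control-|1⟩ pair (|10⟩, |11⟩).
H = [[1/√2, 1/√2], [1/√2, -1/√2]].
With a = amp(|10⟩) = (0.00804 + 0.01337i) and b = amp(|11⟩) = (-0.138 - 0.4804i):
new amp(|10⟩) = (1/√2)·a + (1/√2)·b = (-0.0919 - 0.3302i)
new amp(|11⟩) = (1/√2)·a + (-1/√2)·b = (0.1033 + 0.3491i)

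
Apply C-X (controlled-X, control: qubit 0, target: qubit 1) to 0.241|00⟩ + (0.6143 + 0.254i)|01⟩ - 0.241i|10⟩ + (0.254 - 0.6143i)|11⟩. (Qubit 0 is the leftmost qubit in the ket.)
0.241|00⟩ + (0.6143 + 0.254i)|01⟩ + (0.254 - 0.6143i)|10⟩ - 0.241i|11⟩

C-X leaves the control-|0⟩ kets |00⟩, |01⟩ unchanged and applies X to qubit 1 on the control-|1⟩ pair (|10⟩, |11⟩).
X = [[0, 1], [1, 0]].
With a = amp(|10⟩) = -0.241i and b = amp(|11⟩) = (0.254 - 0.6143i):
new amp(|10⟩) = (1)·b = (0.254 - 0.6143i)
new amp(|11⟩) = (1)·a = -0.241i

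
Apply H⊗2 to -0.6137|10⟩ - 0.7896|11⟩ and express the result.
-0.7017|00⟩ + 0.08795|01⟩ + 0.7017|10⟩ - 0.08795|11⟩

H⊗2 gives amp(|y⟩) = (1/2) Σ_x (−1)^(x·y) amp(|x⟩), where x·y is the number of positions in which both x and y have a 1.
|00⟩: (-0.6137 - 0.7896)/2 = -0.7017
|01⟩: (-0.6137 + 0.7896)/2 = 0.08795
|10⟩: (0.6137 + 0.7896)/2 = 0.7017
|11⟩: (0.6137 - 0.7896)/2 = -0.08795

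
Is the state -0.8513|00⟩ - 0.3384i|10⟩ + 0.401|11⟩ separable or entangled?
Entangled

Writing the state as a|00⟩ + b|01⟩ + c|10⟩ + d|11⟩, it is a product state iff ad − bc = 0.
Here (a, b, c, d) = (-0.8513, 0, -0.3384i, 0.401): ad − bc = (-0.8513)(0.401) − (0)(-0.3384i) = -0.3414 ≠ 0, so the state is entangled.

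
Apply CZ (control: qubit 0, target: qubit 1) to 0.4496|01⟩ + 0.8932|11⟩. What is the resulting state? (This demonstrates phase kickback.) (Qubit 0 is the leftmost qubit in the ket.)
0.4496|01⟩ - 0.8932|11⟩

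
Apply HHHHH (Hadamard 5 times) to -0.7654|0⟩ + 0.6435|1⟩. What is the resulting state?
-0.0862|0⟩ - 0.9962|1⟩

H² = I, so H^5 = H: a single Hadamard. With (a, b) = (-0.7654, 0.6435), H gives ((a + b)/√2, (a − b)/√2) = (-0.0862, -0.9962).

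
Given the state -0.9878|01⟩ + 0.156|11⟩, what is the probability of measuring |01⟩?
0.9757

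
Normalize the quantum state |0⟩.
|0⟩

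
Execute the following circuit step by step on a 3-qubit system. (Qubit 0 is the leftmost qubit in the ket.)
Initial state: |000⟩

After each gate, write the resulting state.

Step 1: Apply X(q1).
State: |010⟩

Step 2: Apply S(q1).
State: i|010⟩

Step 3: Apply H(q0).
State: (1/√2)i|010⟩ + (1/√2)i|110⟩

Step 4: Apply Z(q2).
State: (1/√2)i|010⟩ + (1/√2)i|110⟩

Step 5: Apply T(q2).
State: (1/√2)i|010⟩ + (1/√2)i|110⟩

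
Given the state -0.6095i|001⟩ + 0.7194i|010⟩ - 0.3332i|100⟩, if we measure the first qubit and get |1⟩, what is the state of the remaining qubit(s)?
-i|00⟩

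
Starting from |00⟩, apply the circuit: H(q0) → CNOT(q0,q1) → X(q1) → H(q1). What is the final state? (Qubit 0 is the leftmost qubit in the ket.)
1/2|00⟩ - 1/2|01⟩ + 1/2|10⟩ + 1/2|11⟩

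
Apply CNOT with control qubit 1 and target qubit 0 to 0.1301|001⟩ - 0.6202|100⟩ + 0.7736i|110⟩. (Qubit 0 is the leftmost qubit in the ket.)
0.1301|001⟩ + 0.7736i|010⟩ - 0.6202|100⟩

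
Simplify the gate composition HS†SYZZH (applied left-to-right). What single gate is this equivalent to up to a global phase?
Y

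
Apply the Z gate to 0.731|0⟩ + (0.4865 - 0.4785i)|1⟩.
0.731|0⟩ + (-0.4865 + 0.4785i)|1⟩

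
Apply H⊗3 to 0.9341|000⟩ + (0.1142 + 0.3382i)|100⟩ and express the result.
(0.3706 + 0.1196i)|000⟩ + (0.3706 + 0.1196i)|001⟩ + (0.3706 + 0.1196i)|010⟩ + (0.3706 + 0.1196i)|011⟩ + (0.2899 - 0.1196i)|100⟩ + (0.2899 - 0.1196i)|101⟩ + (0.2899 - 0.1196i)|110⟩ + (0.2899 - 0.1196i)|111⟩

H⊗3 gives amp(|y⟩) = (1/2√2) Σ_x (−1)^(x·y) amp(|x⟩), where x·y is the number of positions in which both x and y have a 1.
|000⟩: (0.9341 + (0.1142 + 0.3382i))/(2√2) = (0.3706 + 0.1196i)
|001⟩: (0.9341 + (0.1142 + 0.3382i))/(2√2) = (0.3706 + 0.1196i)
|010⟩: (0.9341 + (0.1142 + 0.3382i))/(2√2) = (0.3706 + 0.1196i)
|011⟩: (0.9341 + (0.1142 + 0.3382i))/(2√2) = (0.3706 + 0.1196i)
|100⟩: (0.9341 - (0.1142 + 0.3382i))/(2√2) = (0.2899 - 0.1196i)
|101⟩: (0.9341 - (0.1142 + 0.3382i))/(2√2) = (0.2899 - 0.1196i)
|110⟩: (0.9341 - (0.1142 + 0.3382i))/(2√2) = (0.2899 - 0.1196i)
|111⟩: (0.9341 - (0.1142 + 0.3382i))/(2√2) = (0.2899 - 0.1196i)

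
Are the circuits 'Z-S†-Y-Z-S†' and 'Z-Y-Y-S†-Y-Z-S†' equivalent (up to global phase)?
Yes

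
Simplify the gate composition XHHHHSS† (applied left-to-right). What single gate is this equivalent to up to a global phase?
X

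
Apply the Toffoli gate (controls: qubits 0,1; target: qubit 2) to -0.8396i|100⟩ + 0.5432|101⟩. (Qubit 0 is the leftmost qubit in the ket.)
-0.8396i|100⟩ + 0.5432|101⟩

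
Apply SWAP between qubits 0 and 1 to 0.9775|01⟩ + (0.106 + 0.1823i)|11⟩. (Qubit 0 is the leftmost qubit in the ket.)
0.9775|10⟩ + (0.106 + 0.1823i)|11⟩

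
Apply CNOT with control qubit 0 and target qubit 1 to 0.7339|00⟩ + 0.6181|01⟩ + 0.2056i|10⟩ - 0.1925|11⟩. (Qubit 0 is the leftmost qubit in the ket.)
0.7339|00⟩ + 0.6181|01⟩ - 0.1925|10⟩ + 0.2056i|11⟩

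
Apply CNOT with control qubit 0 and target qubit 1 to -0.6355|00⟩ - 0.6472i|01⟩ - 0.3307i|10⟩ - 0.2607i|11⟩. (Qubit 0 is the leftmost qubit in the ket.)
-0.6355|00⟩ - 0.6472i|01⟩ - 0.2607i|10⟩ - 0.3307i|11⟩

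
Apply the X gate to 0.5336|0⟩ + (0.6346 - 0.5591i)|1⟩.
(0.6346 - 0.5591i)|0⟩ + 0.5336|1⟩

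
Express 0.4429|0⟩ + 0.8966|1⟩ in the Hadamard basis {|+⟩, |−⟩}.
0.9472|+⟩ - 0.3208|−⟩

With |ψ⟩ = α|0⟩ + β|1⟩, the Hadamard-basis coefficients are ⟨+|ψ⟩ = (α + β)/√2 and ⟨−|ψ⟩ = (α − β)/√2.
Here α = 0.4429, β = 0.8966: (α + β)/√2 = 0.9472, (α − β)/√2 = -0.3208.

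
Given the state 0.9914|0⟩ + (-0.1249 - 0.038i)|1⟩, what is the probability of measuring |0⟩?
0.9829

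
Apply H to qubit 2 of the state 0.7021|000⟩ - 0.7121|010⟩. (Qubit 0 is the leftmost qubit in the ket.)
0.4965|000⟩ + 0.4965|001⟩ - 0.5035|010⟩ - 0.5035|011⟩

H on qubit 2 mixes each pair of kets that differ only in qubit 2: amplitudes (a, b) of (|…0…⟩, |…1…⟩) become ((a + b)/√2, (a − b)/√2). Kets absent from the input have amplitude 0.
(|000⟩, |001⟩): (a, b) = (0.7021, 0) → (0.4965, 0.4965)
(|010⟩, |011⟩): (a, b) = (-0.7121, 0) → (-0.5035, -0.5035)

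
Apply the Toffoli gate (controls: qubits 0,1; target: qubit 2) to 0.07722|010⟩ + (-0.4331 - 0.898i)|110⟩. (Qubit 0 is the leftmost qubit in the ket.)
0.07722|010⟩ + (-0.4331 - 0.898i)|111⟩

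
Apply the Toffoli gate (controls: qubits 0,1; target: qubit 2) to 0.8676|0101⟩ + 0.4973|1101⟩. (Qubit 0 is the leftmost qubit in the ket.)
0.8676|0101⟩ + 0.4973|1111⟩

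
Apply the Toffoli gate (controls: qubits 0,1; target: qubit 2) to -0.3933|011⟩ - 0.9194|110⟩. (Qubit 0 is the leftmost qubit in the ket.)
-0.3933|011⟩ - 0.9194|111⟩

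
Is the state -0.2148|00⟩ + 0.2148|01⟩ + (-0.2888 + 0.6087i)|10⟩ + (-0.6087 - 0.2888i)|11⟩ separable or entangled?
Entangled

Writing the state as a|00⟩ + b|01⟩ + c|10⟩ + d|11⟩, it is a product state iff ad − bc = 0.
Here (a, b, c, d) = (-0.2148, 0.2148, (-0.2888 + 0.6087i), (-0.6087 - 0.2888i)): ad − bc = (-0.2148)(-0.6087 - 0.2888i) − (0.2148)(-0.2888 + 0.6087i) = (0.1928 - 0.06871i) ≠ 0, so the state is entangled.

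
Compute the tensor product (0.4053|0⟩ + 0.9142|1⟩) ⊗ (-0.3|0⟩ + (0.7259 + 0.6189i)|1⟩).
-0.1216|00⟩ + (0.2942 + 0.2508i)|01⟩ - 0.2743|10⟩ + (0.6636 + 0.5658i)|11⟩

amp(|b₁b₂…⟩) = product of the factor amplitudes for bits b₁, b₂, …; only kets whose every factor amplitude is nonzero survive.
|00⟩: (0.4053)(-0.3) = -0.1216
|01⟩: (0.4053)(0.7259 + 0.6189i) = (0.2942 + 0.2508i)
|10⟩: (0.9142)(-0.3) = -0.2743
|11⟩: (0.9142)(0.7259 + 0.6189i) = (0.6636 + 0.5658i)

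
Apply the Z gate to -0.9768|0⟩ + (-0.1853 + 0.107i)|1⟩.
-0.9768|0⟩ + (0.1853 - 0.107i)|1⟩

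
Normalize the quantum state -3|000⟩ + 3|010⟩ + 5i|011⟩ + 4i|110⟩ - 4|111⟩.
-0.3464|000⟩ + 0.3464|010⟩ + (1/√3)i|011⟩ + 0.4619i|110⟩ - 0.4619|111⟩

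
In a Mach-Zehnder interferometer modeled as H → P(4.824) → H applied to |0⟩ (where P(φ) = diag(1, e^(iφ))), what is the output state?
(0.5557 - 0.4969i)|0⟩ + (0.4443 + 0.4969i)|1⟩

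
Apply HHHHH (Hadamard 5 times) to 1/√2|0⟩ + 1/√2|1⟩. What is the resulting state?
|0⟩

H² = I, so H^5 = H: a single Hadamard. With (a, b) = (1/√2, 1/√2), H gives ((a + b)/√2, (a − b)/√2) = (1, 0).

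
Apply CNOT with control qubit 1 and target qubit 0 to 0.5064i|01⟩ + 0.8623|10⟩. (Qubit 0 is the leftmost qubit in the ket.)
0.8623|10⟩ + 0.5064i|11⟩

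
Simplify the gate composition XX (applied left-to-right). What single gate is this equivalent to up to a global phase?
I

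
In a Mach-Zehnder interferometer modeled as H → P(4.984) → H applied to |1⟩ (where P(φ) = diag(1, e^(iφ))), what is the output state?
(0.3659 + 0.4817i)|0⟩ + (0.6341 - 0.4817i)|1⟩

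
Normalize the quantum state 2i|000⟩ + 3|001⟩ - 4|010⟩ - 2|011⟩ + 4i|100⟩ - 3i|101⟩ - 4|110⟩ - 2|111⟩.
0.2265i|000⟩ + 0.3397|001⟩ - 0.4529|010⟩ - 0.2265|011⟩ + 0.4529i|100⟩ - 0.3397i|101⟩ - 0.4529|110⟩ - 0.2265|111⟩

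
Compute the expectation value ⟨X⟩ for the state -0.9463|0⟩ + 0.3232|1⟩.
-0.6117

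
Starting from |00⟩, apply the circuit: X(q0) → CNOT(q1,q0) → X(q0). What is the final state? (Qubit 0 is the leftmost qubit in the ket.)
|00⟩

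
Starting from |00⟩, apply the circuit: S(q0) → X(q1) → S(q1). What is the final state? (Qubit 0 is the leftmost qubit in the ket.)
i|01⟩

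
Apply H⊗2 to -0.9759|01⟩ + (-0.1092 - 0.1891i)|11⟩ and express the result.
(-0.5426 - 0.09455i)|00⟩ + (0.5426 + 0.09455i)|01⟩ + (-0.4334 + 0.09455i)|10⟩ + (0.4334 - 0.09455i)|11⟩

H⊗2 gives amp(|y⟩) = (1/2) Σ_x (−1)^(x·y) amp(|x⟩), where x·y is the number of positions in which both x and y have a 1.
|00⟩: (-0.9759 + (-0.1092 - 0.1891i))/2 = (-0.5426 - 0.09455i)
|01⟩: (0.9759 - (-0.1092 - 0.1891i))/2 = (0.5426 + 0.09455i)
|10⟩: (-0.9759 - (-0.1092 - 0.1891i))/2 = (-0.4334 + 0.09455i)
|11⟩: (0.9759 + (-0.1092 - 0.1891i))/2 = (0.4334 - 0.09455i)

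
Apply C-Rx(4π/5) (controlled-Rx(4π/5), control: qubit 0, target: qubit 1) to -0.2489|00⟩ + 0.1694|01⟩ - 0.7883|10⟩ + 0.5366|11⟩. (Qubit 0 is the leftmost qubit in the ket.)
-0.2489|00⟩ + 0.1694|01⟩ + (-0.2436 - 0.5103i)|10⟩ + (0.1658 + 0.7497i)|11⟩

C-Rx(4π/5) leaves the control-|0⟩ kets |00⟩, |01⟩ unchanged and applies Rx(4π/5) to qubit 1 on the control-|1⟩ pair (|10⟩, |11⟩).
Rx(4π/5) = [[cos(θ/2), −i·sin(θ/2)], [−i·sin(θ/2), cos(θ/2)]]; θ = 4π/5, cos(θ/2) ≈ 0.309017, sin(θ/2) ≈ 0.951057.
With a = amp(|10⟩) = -0.7883 and b = amp(|11⟩) = 0.5366:
new amp(|10⟩) = (0.309017)·a + (-0.951057i)·b = (-0.2436 - 0.5103i)
new amp(|11⟩) = (-0.951057i)·a + (0.309017)·b = (0.1658 + 0.7497i)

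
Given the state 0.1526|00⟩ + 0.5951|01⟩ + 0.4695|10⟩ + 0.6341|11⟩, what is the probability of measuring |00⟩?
0.02329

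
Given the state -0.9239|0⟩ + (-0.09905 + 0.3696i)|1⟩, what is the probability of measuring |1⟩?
0.1464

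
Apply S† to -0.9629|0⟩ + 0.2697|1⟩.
-0.9629|0⟩ - 0.2697i|1⟩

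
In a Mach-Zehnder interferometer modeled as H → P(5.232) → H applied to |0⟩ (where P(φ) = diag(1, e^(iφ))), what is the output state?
(0.7483 - 0.434i)|0⟩ + (0.2517 + 0.434i)|1⟩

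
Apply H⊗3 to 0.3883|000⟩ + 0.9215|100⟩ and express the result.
0.4631|000⟩ + 0.4631|001⟩ + 0.4631|010⟩ + 0.4631|011⟩ - 0.1885|100⟩ - 0.1885|101⟩ - 0.1885|110⟩ - 0.1885|111⟩

H⊗3 gives amp(|y⟩) = (1/2√2) Σ_x (−1)^(x·y) amp(|x⟩), where x·y is the number of positions in which both x and y have a 1.
|000⟩: (0.3883 + 0.9215)/(2√2) = 0.4631
|001⟩: (0.3883 + 0.9215)/(2√2) = 0.4631
|010⟩: (0.3883 + 0.9215)/(2√2) = 0.4631
|011⟩: (0.3883 + 0.9215)/(2√2) = 0.4631
|100⟩: (0.3883 - 0.9215)/(2√2) = -0.1885
|101⟩: (0.3883 - 0.9215)/(2√2) = -0.1885
|110⟩: (0.3883 - 0.9215)/(2√2) = -0.1885
|111⟩: (0.3883 - 0.9215)/(2√2) = -0.1885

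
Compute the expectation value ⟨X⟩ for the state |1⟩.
0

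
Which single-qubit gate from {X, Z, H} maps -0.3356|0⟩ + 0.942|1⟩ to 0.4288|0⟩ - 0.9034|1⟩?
H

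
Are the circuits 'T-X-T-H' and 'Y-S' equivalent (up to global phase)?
No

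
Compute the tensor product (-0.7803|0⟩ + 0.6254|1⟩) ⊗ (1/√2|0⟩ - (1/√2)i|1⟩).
-0.5518|00⟩ + 0.5518i|01⟩ + 0.4422|10⟩ - 0.4422i|11⟩

amp(|b₁b₂…⟩) = product of the factor amplitudes for bits b₁, b₂, …; only kets whose every factor amplitude is nonzero survive.
|00⟩: (-0.7803)(1/√2) = -0.5518
|01⟩: (-0.7803)(-(1/√2)i) = 0.5518i
|10⟩: (0.6254)(1/√2) = 0.4422
|11⟩: (0.6254)(-(1/√2)i) = -0.4422i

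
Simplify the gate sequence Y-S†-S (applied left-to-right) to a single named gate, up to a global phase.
Y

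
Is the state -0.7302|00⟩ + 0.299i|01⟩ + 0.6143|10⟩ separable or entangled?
Entangled

Writing the state as a|00⟩ + b|01⟩ + c|10⟩ + d|11⟩, it is a product state iff ad − bc = 0.
Here (a, b, c, d) = (-0.7302, 0.299i, 0.6143, 0): ad − bc = (-0.7302)(0) − (0.299i)(0.6143) = -0.1837i ≠ 0, so the state is entangled.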